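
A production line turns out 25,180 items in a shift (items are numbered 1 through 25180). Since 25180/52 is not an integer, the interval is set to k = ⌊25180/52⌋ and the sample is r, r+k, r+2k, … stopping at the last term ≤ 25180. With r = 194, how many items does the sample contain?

k = ⌊25180/52⌋ = 484
Achieved size = ⌊(25180 − 194)/484⌋ + 1 = ⌊24986/484⌋ + 1 = 51 + 1 = 52
(last selection: 194 + 51×484 = 24878 ≤ 25180; next would be 25362 > 25180)

52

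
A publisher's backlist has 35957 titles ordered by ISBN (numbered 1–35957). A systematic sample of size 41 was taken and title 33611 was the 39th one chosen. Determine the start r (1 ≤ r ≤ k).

k = 35957/41 = 877
r = 33611 − (39−1)×877 = 33611 − 33326 = 285

285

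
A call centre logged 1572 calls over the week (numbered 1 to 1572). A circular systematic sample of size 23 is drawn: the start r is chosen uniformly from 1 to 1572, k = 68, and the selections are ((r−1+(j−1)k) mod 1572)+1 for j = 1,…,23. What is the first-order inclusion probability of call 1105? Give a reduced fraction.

23/1572

For each position j, as r ranges over 1…1572 the j-th selection hits every call exactly once, so call 1105 is selected for exactly 23 of the 1572 starts.
Inclusion probability = 23/1572.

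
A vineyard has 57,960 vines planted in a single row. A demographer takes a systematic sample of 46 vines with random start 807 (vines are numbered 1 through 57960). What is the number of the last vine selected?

k = 57960/46 = 1260
46th selection = r + (46−1)·k = 807 + 45×1260 = 807 + 56700 = 57507

57507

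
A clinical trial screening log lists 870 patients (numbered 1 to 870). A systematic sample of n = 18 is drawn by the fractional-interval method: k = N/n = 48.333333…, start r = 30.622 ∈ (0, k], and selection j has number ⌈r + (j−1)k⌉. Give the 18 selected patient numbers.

j=1: r + 0k = 30.622 → ⌈·⌉ = 31
j=2: r + 1k = 78.955333… → ⌈·⌉ = 79
j=3: r + 2k = 127.288666… → ⌈·⌉ = 128
j=4: r + 3k = 175.622 → ⌈·⌉ = 176
j=5: r + 4k = 223.955333… → ⌈·⌉ = 224
j=6: r + 5k = 272.288666… → ⌈·⌉ = 273
j=7: r + 6k = 320.622 → ⌈·⌉ = 321
j=8: r + 7k = 368.955333… → ⌈·⌉ = 369
j=9: r + 8k = 417.288666… → ⌈·⌉ = 418
j=10: r + 9k = 465.622 → ⌈·⌉ = 466
j=11: r + 10k = 513.955333… → ⌈·⌉ = 514
j=12: r + 11k = 562.288666… → ⌈·⌉ = 563
j=13: r + 12k = 610.622 → ⌈·⌉ = 611
j=14: r + 13k = 658.955333… → ⌈·⌉ = 659
j=15: r + 14k = 707.288666… → ⌈·⌉ = 708
j=16: r + 15k = 755.622 → ⌈·⌉ = 756
j=17: r + 16k = 803.955333… → ⌈·⌉ = 804
j=18: r + 17k = 852.288666… → ⌈·⌉ = 853

31, 79, 128, 176, 224, 273, 321, 369, 418, 466, 514, 563, 611, 659, 708, 756, 804, 853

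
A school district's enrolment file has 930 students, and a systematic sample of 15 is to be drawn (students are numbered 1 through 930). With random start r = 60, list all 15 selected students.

k = N/n = 930/15 = 62
student 1: 60
student 2: 60 + 62 = 122
student 3: 122 + 62 = 184
student 4: 184 + 62 = 246
student 5: 246 + 62 = 308
student 6: 308 + 62 = 370
student 7: 370 + 62 = 432
student 8: 432 + 62 = 494
student 9: 494 + 62 = 556
student 10: 556 + 62 = 618
student 11: 618 + 62 = 680
student 12: 680 + 62 = 742
student 13: 742 + 62 = 804
student 14: 804 + 62 = 866
student 15: 866 + 62 = 928

60, 122, 184, 246, 308, 370, 432, 494, 556, 618, 680, 742, 804, 866, 928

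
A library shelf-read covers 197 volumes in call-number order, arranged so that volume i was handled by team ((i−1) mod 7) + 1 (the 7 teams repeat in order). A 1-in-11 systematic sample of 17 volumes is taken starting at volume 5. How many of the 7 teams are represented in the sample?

7

Consecutive selections differ by k = 11, so their team numbers differ by 11 mod 7 = 4.
gcd(11, 7) = 1, so the sample visits 7/1 = 7 distinct residues mod 7.
Start 5 is team 5; the teams hit are 1, 2, 3, 4, 5, 6, 7.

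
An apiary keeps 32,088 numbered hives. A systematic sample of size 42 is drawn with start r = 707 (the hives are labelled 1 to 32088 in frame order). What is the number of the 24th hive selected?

18279

k = 32088/42 = 764
24th selection = r + (24−1)·k = 707 + 23×764 = 707 + 17572 = 18279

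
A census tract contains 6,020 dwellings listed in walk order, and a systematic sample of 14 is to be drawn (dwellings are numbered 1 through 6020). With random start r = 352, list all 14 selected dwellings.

k = N/n = 6020/14 = 430
dwelling 1: 352
dwelling 2: 352 + 430 = 782
dwelling 3: 782 + 430 = 1212
dwelling 4: 1212 + 430 = 1642
dwelling 5: 1642 + 430 = 2072
dwelling 6: 2072 + 430 = 2502
dwelling 7: 2502 + 430 = 2932
dwelling 8: 2932 + 430 = 3362
dwelling 9: 3362 + 430 = 3792
dwelling 10: 3792 + 430 = 4222
dwelling 11: 4222 + 430 = 4652
dwelling 12: 4652 + 430 = 5082
dwelling 13: 5082 + 430 = 5512
dwelling 14: 5512 + 430 = 5942

352, 782, 1212, 1642, 2072, 2502, 2932, 3362, 3792, 4222, 4652, 5082, 5512, 5942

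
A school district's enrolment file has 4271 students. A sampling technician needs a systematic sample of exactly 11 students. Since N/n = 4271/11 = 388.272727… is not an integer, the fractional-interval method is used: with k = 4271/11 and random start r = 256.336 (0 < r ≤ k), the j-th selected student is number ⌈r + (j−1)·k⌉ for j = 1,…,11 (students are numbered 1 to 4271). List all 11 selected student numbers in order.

j=1: r + 0k = 256.336 → ⌈·⌉ = 257
j=2: r + 1k = 644.608727… → ⌈·⌉ = 645
j=3: r + 2k = 1032.881454… → ⌈·⌉ = 1033
j=4: r + 3k = 1421.154181… → ⌈·⌉ = 1422
j=5: r + 4k = 1809.426909… → ⌈·⌉ = 1810
j=6: r + 5k = 2197.699636… → ⌈·⌉ = 2198
j=7: r + 6k = 2585.972363… → ⌈·⌉ = 2586
j=8: r + 7k = 2974.245090… → ⌈·⌉ = 2975
j=9: r + 8k = 3362.517818… → ⌈·⌉ = 3363
j=10: r + 9k = 3750.790545… → ⌈·⌉ = 3751
j=11: r + 10k = 4139.063272… → ⌈·⌉ = 4140

257, 645, 1033, 1422, 1810, 2198, 2586, 2975, 3363, 3751, 4140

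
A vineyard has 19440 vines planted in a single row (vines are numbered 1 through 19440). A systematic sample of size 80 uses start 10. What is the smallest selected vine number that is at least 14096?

14104

k = 19440/80 = 243
Steps past start: ⌈(14096 − 10)/243⌉ = ⌈14086/243⌉ = 58
Selected vine: 10 + 58×243 = 14104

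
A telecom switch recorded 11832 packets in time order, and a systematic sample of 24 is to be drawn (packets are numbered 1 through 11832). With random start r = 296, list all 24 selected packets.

k = N/n = 11832/24 = 493
packet 1: 296
packet 2: 296 + 493 = 789
packet 3: 789 + 493 = 1282
packet 4: 1282 + 493 = 1775
packet 5: 1775 + 493 = 2268
packet 6: 2268 + 493 = 2761
packet 7: 2761 + 493 = 3254
packet 8: 3254 + 493 = 3747
packet 9: 3747 + 493 = 4240
packet 10: 4240 + 493 = 4733
packet 11: 4733 + 493 = 5226
packet 12: 5226 + 493 = 5719
packet 13: 5719 + 493 = 6212
packet 14: 6212 + 493 = 6705
packet 15: 6705 + 493 = 7198
packet 16: 7198 + 493 = 7691
packet 17: 7691 + 493 = 8184
packet 18: 8184 + 493 = 8677
packet 19: 8677 + 493 = 9170
packet 20: 9170 + 493 = 9663
packet 21: 9663 + 493 = 10156
packet 22: 10156 + 493 = 10649
packet 23: 10649 + 493 = 11142
packet 24: 11142 + 493 = 11635

296, 789, 1282, 1775, 2268, 2761, 3254, 3747, 4240, 4733, 5226, 5719, 6212, 6705, 7198, 7691, 8184, 8677, 9170, 9663, 10156, 10649, 11142, 11635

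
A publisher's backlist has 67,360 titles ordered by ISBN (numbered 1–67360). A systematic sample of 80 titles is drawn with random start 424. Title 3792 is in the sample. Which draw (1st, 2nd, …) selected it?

5

k = 67360/80 = 842
position = (3792 − 424)/842 + 1 = 3368/842 + 1 = 4 + 1 = 5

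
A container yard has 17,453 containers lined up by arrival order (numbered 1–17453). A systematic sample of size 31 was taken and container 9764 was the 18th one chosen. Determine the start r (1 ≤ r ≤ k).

k = 17453/31 = 563
r = 9764 − (18−1)×563 = 9764 − 9571 = 193

193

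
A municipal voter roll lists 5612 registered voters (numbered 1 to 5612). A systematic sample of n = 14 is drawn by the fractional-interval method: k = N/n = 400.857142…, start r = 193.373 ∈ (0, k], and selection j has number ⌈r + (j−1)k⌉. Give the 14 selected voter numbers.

194, 595, 996, 1396, 1797, 2198, 2599, 3000, 3401, 3802, 4202, 4603, 5004, 5405

j=1: r + 0k = 193.373 → ⌈·⌉ = 194
j=2: r + 1k = 594.230142… → ⌈·⌉ = 595
j=3: r + 2k = 995.087285… → ⌈·⌉ = 996
j=4: r + 3k = 1395.944428… → ⌈·⌉ = 1396
j=5: r + 4k = 1796.801571… → ⌈·⌉ = 1797
j=6: r + 5k = 2197.658714… → ⌈·⌉ = 2198
j=7: r + 6k = 2598.515857… → ⌈·⌉ = 2599
j=8: r + 7k = 2999.373 → ⌈·⌉ = 3000
j=9: r + 8k = 3400.230142… → ⌈·⌉ = 3401
j=10: r + 9k = 3801.087285… → ⌈·⌉ = 3802
j=11: r + 10k = 4201.944428… → ⌈·⌉ = 4202
j=12: r + 11k = 4602.801571… → ⌈·⌉ = 4603
j=13: r + 12k = 5003.658714… → ⌈·⌉ = 5004
j=14: r + 13k = 5404.515857… → ⌈·⌉ = 5405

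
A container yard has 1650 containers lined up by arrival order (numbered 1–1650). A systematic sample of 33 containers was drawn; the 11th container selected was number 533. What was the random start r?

k = 1650/33 = 50
r = 533 − (11−1)×50 = 533 − 500 = 33

33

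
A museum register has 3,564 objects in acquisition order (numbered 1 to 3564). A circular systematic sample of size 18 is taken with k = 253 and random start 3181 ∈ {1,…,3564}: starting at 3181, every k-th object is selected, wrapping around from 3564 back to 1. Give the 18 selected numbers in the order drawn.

3181, 3434, 123, 376, 629, 882, 1135, 1388, 1641, 1894, 2147, 2400, 2653, 2906, 3159, 3412, 101, 354

Selection 1: 3181
Selection 2: 3181 + 253 = 3434
Selection 3: 3434 + 253 = 3687 → 3687 − 3564 = 123
Selection 4: 123 + 253 = 376
Selection 5: 376 + 253 = 629
Selection 6: 629 + 253 = 882
Selection 7: 882 + 253 = 1135
Selection 8: 1135 + 253 = 1388
Selection 9: 1388 + 253 = 1641
Selection 10: 1641 + 253 = 1894
Selection 11: 1894 + 253 = 2147
Selection 12: 2147 + 253 = 2400
Selection 13: 2400 + 253 = 2653
Selection 14: 2653 + 253 = 2906
Selection 15: 2906 + 253 = 3159
Selection 16: 3159 + 253 = 3412
Selection 17: 3412 + 253 = 3665 → 3665 − 3564 = 101
Selection 18: 101 + 253 = 354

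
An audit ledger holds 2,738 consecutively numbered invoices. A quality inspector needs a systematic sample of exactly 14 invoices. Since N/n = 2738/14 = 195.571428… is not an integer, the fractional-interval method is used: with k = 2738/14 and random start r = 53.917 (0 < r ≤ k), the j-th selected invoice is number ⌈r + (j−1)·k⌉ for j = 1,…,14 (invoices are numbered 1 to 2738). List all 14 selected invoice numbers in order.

54, 250, 446, 641, 837, 1032, 1228, 1423, 1619, 1815, 2010, 2206, 2401, 2597

j=1: r + 0k = 53.917 → ⌈·⌉ = 54
j=2: r + 1k = 249.488428… → ⌈·⌉ = 250
j=3: r + 2k = 445.059857… → ⌈·⌉ = 446
j=4: r + 3k = 640.631285… → ⌈·⌉ = 641
j=5: r + 4k = 836.202714… → ⌈·⌉ = 837
j=6: r + 5k = 1031.774142… → ⌈·⌉ = 1032
j=7: r + 6k = 1227.345571… → ⌈·⌉ = 1228
j=8: r + 7k = 1422.917 → ⌈·⌉ = 1423
j=9: r + 8k = 1618.488428… → ⌈·⌉ = 1619
j=10: r + 9k = 1814.059857… → ⌈·⌉ = 1815
j=11: r + 10k = 2009.631285… → ⌈·⌉ = 2010
j=12: r + 11k = 2205.202714… → ⌈·⌉ = 2206
j=13: r + 12k = 2400.774142… → ⌈·⌉ = 2401
j=14: r + 13k = 2596.345571… → ⌈·⌉ = 2597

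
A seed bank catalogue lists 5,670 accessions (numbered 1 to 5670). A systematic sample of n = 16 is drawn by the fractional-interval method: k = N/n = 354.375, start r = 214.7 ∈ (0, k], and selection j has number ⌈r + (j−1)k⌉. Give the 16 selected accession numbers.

j=1: r + 0k = 214.7 → ⌈·⌉ = 215
j=2: r + 1k = 569.075 → ⌈·⌉ = 570
j=3: r + 2k = 923.45 → ⌈·⌉ = 924
j=4: r + 3k = 1277.825 → ⌈·⌉ = 1278
j=5: r + 4k = 1632.2 → ⌈·⌉ = 1633
j=6: r + 5k = 1986.575 → ⌈·⌉ = 1987
j=7: r + 6k = 2340.95 → ⌈·⌉ = 2341
j=8: r + 7k = 2695.325 → ⌈·⌉ = 2696
j=9: r + 8k = 3049.7 → ⌈·⌉ = 3050
j=10: r + 9k = 3404.075 → ⌈·⌉ = 3405
j=11: r + 10k = 3758.45 → ⌈·⌉ = 3759
j=12: r + 11k = 4112.825 → ⌈·⌉ = 4113
j=13: r + 12k = 4467.2 → ⌈·⌉ = 4468
j=14: r + 13k = 4821.575 → ⌈·⌉ = 4822
j=15: r + 14k = 5175.95 → ⌈·⌉ = 5176
j=16: r + 15k = 5530.325 → ⌈·⌉ = 5531

215, 570, 924, 1278, 1633, 1987, 2341, 2696, 3050, 3405, 3759, 4113, 4468, 4822, 5176, 5531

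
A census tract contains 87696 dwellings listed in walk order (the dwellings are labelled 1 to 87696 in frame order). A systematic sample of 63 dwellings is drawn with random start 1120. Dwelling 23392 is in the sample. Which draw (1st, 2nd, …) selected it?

17

k = 87696/63 = 1392
position = (23392 − 1120)/1392 + 1 = 22272/1392 + 1 = 16 + 1 = 17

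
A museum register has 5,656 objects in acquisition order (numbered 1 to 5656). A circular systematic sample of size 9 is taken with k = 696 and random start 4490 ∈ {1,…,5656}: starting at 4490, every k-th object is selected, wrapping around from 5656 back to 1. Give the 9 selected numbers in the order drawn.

4490, 5186, 226, 922, 1618, 2314, 3010, 3706, 4402

Selection 1: 4490
Selection 2: 4490 + 696 = 5186
Selection 3: 5186 + 696 = 5882 → 5882 − 5656 = 226
Selection 4: 226 + 696 = 922
Selection 5: 922 + 696 = 1618
Selection 6: 1618 + 696 = 2314
Selection 7: 2314 + 696 = 3010
Selection 8: 3010 + 696 = 3706
Selection 9: 3706 + 696 = 4402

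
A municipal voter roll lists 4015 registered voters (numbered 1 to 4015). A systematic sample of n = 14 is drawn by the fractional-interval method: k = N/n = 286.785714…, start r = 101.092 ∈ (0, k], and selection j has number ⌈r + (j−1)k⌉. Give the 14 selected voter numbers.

j=1: r + 0k = 101.092 → ⌈·⌉ = 102
j=2: r + 1k = 387.877714… → ⌈·⌉ = 388
j=3: r + 2k = 674.663428… → ⌈·⌉ = 675
j=4: r + 3k = 961.449142… → ⌈·⌉ = 962
j=5: r + 4k = 1248.234857… → ⌈·⌉ = 1249
j=6: r + 5k = 1535.020571… → ⌈·⌉ = 1536
j=7: r + 6k = 1821.806285… → ⌈·⌉ = 1822
j=8: r + 7k = 2108.592 → ⌈·⌉ = 2109
j=9: r + 8k = 2395.377714… → ⌈·⌉ = 2396
j=10: r + 9k = 2682.163428… → ⌈·⌉ = 2683
j=11: r + 10k = 2968.949142… → ⌈·⌉ = 2969
j=12: r + 11k = 3255.734857… → ⌈·⌉ = 3256
j=13: r + 12k = 3542.520571… → ⌈·⌉ = 3543
j=14: r + 13k = 3829.306285… → ⌈·⌉ = 3830

102, 388, 675, 962, 1249, 1536, 1822, 2109, 2396, 2683, 2969, 3256, 3543, 3830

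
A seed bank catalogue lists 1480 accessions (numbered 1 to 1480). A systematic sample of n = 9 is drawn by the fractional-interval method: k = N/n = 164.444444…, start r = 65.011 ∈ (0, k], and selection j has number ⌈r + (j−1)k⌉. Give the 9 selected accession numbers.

j=1: r + 0k = 65.011 → ⌈·⌉ = 66
j=2: r + 1k = 229.455444… → ⌈·⌉ = 230
j=3: r + 2k = 393.899888… → ⌈·⌉ = 394
j=4: r + 3k = 558.344333… → ⌈·⌉ = 559
j=5: r + 4k = 722.788777… → ⌈·⌉ = 723
j=6: r + 5k = 887.233222… → ⌈·⌉ = 888
j=7: r + 6k = 1051.677666… → ⌈·⌉ = 1052
j=8: r + 7k = 1216.122111… → ⌈·⌉ = 1217
j=9: r + 8k = 1380.566555… → ⌈·⌉ = 1381

66, 230, 394, 559, 723, 888, 1052, 1217, 1381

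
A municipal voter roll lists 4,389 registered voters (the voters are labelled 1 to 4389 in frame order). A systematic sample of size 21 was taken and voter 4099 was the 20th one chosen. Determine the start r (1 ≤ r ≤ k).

k = 4389/21 = 209
r = 4099 − (20−1)×209 = 4099 − 3971 = 128

128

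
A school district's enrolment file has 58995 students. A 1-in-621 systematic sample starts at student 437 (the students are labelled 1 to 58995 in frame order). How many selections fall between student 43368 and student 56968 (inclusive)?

22

k = 621
First selection ≥ 43368: 437 + ⌈(43368−437)/621⌉·621 = 437 + 70×621 = 43907
Last selection ≤ 56968: 437 + ⌊(56968−437)/621⌋·621 = 437 + 91×621 = 56948
Count = 91 − 70 + 1 = 22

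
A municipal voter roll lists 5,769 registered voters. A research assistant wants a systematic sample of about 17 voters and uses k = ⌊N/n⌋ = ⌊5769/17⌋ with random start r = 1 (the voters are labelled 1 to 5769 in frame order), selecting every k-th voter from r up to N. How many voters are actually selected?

18

k = ⌊5769/17⌋ = 339
Achieved size = ⌊(5769 − 1)/339⌋ + 1 = ⌊5768/339⌋ + 1 = 17 + 1 = 18
(last selection: 1 + 17×339 = 5764 ≤ 5769; next would be 6103 > 5769)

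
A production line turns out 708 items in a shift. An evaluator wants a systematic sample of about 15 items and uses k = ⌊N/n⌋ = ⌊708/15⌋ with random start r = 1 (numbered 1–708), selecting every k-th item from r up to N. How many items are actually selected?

16

k = ⌊708/15⌋ = 47
Achieved size = ⌊(708 − 1)/47⌋ + 1 = ⌊707/47⌋ + 1 = 15 + 1 = 16
(last selection: 1 + 15×47 = 706 ≤ 708; next would be 753 > 708)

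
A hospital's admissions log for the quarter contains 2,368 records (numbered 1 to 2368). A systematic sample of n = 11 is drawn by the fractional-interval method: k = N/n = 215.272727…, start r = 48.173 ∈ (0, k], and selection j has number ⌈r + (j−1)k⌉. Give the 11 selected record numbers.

j=1: r + 0k = 48.173 → ⌈·⌉ = 49
j=2: r + 1k = 263.445727… → ⌈·⌉ = 264
j=3: r + 2k = 478.718454… → ⌈·⌉ = 479
j=4: r + 3k = 693.991181… → ⌈·⌉ = 694
j=5: r + 4k = 909.263909… → ⌈·⌉ = 910
j=6: r + 5k = 1124.536636… → ⌈·⌉ = 1125
j=7: r + 6k = 1339.809363… → ⌈·⌉ = 1340
j=8: r + 7k = 1555.082090… → ⌈·⌉ = 1556
j=9: r + 8k = 1770.354818… → ⌈·⌉ = 1771
j=10: r + 9k = 1985.627545… → ⌈·⌉ = 1986
j=11: r + 10k = 2200.900272… → ⌈·⌉ = 2201

49, 264, 479, 694, 910, 1125, 1340, 1556, 1771, 1986, 2201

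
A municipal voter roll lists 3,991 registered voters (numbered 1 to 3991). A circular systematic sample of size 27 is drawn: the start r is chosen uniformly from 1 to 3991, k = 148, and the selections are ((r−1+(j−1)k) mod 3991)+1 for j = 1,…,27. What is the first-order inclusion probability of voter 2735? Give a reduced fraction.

27/3991

For each position j, as r ranges over 1…3991 the j-th selection hits every voter exactly once, so voter 2735 is selected for exactly 27 of the 3991 starts.
Inclusion probability = 27/3991.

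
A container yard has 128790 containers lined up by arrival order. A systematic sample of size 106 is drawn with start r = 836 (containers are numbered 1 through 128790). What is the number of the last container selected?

k = 128790/106 = 1215
106th selection = r + (106−1)·k = 836 + 105×1215 = 836 + 127575 = 128411

128411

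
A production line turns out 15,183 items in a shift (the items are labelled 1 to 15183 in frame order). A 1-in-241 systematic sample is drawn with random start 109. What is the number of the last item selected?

k = 241
63rd selection = r + (63−1)·k = 109 + 62×241 = 109 + 14942 = 15051

15051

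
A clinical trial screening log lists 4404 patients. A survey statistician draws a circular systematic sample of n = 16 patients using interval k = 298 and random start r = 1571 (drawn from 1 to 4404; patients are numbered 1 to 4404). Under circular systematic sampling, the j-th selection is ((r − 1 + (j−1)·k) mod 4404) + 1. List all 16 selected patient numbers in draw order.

Selection 1: 1571
Selection 2: 1571 + 298 = 1869
Selection 3: 1869 + 298 = 2167
Selection 4: 2167 + 298 = 2465
Selection 5: 2465 + 298 = 2763
Selection 6: 2763 + 298 = 3061
Selection 7: 3061 + 298 = 3359
Selection 8: 3359 + 298 = 3657
Selection 9: 3657 + 298 = 3955
Selection 10: 3955 + 298 = 4253
Selection 11: 4253 + 298 = 4551 → 4551 − 4404 = 147
Selection 12: 147 + 298 = 445
Selection 13: 445 + 298 = 743
Selection 14: 743 + 298 = 1041
Selection 15: 1041 + 298 = 1339
Selection 16: 1339 + 298 = 1637

1571, 1869, 2167, 2465, 2763, 3061, 3359, 3657, 3955, 4253, 147, 445, 743, 1041, 1339, 1637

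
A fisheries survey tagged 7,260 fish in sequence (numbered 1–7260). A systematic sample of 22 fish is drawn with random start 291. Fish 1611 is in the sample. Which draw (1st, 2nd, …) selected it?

k = 7260/22 = 330
position = (1611 − 291)/330 + 1 = 1320/330 + 1 = 4 + 1 = 5

5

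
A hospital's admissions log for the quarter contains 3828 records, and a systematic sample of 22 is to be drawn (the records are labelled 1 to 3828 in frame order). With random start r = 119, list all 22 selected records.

119, 293, 467, 641, 815, 989, 1163, 1337, 1511, 1685, 1859, 2033, 2207, 2381, 2555, 2729, 2903, 3077, 3251, 3425, 3599, 3773

k = N/n = 3828/22 = 174
record 1: 119
record 2: 119 + 174 = 293
record 3: 293 + 174 = 467
record 4: 467 + 174 = 641
record 5: 641 + 174 = 815
record 6: 815 + 174 = 989
record 7: 989 + 174 = 1163
record 8: 1163 + 174 = 1337
record 9: 1337 + 174 = 1511
record 10: 1511 + 174 = 1685
record 11: 1685 + 174 = 1859
record 12: 1859 + 174 = 2033
record 13: 2033 + 174 = 2207
record 14: 2207 + 174 = 2381
record 15: 2381 + 174 = 2555
record 16: 2555 + 174 = 2729
record 17: 2729 + 174 = 2903
record 18: 2903 + 174 = 3077
record 19: 3077 + 174 = 3251
record 20: 3251 + 174 = 3425
record 21: 3425 + 174 = 3599
record 22: 3599 + 174 = 3773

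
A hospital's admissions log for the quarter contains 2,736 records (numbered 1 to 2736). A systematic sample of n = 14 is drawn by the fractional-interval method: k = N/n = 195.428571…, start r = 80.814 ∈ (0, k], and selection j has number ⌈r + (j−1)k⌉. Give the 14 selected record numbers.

j=1: r + 0k = 80.814 → ⌈·⌉ = 81
j=2: r + 1k = 276.242571… → ⌈·⌉ = 277
j=3: r + 2k = 471.671142… → ⌈·⌉ = 472
j=4: r + 3k = 667.099714… → ⌈·⌉ = 668
j=5: r + 4k = 862.528285… → ⌈·⌉ = 863
j=6: r + 5k = 1057.956857… → ⌈·⌉ = 1058
j=7: r + 6k = 1253.385428… → ⌈·⌉ = 1254
j=8: r + 7k = 1448.814 → ⌈·⌉ = 1449
j=9: r + 8k = 1644.242571… → ⌈·⌉ = 1645
j=10: r + 9k = 1839.671142… → ⌈·⌉ = 1840
j=11: r + 10k = 2035.099714… → ⌈·⌉ = 2036
j=12: r + 11k = 2230.528285… → ⌈·⌉ = 2231
j=13: r + 12k = 2425.956857… → ⌈·⌉ = 2426
j=14: r + 13k = 2621.385428… → ⌈·⌉ = 2622

81, 277, 472, 668, 863, 1058, 1254, 1449, 1645, 1840, 2036, 2231, 2426, 2622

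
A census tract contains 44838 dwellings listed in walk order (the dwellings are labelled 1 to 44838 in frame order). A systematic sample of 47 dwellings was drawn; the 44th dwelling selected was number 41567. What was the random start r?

k = 44838/47 = 954
r = 41567 − (44−1)×954 = 41567 − 41022 = 545

545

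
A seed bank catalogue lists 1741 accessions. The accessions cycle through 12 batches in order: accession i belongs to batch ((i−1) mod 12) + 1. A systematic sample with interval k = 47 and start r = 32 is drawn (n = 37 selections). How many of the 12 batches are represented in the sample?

Consecutive selections differ by k = 47, so their batch numbers differ by 47 mod 12 = 11.
gcd(47, 12) = 1, so the sample visits 12/1 = 12 distinct residues mod 12.
Start 32 is batch 8; the batches hit are 1, 2, 3, 4, 5, 6, 7, 8, 9, 10, 11, 12.

12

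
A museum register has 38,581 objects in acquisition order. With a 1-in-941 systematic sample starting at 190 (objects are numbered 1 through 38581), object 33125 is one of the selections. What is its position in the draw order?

36

k = 941
position = (33125 − 190)/941 + 1 = 32935/941 + 1 = 35 + 1 = 36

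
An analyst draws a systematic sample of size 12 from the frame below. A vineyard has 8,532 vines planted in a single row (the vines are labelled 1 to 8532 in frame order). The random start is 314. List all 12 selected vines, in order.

314, 1025, 1736, 2447, 3158, 3869, 4580, 5291, 6002, 6713, 7424, 8135

k = N/n = 8532/12 = 711
vine 1: 314
vine 2: 314 + 711 = 1025
vine 3: 1025 + 711 = 1736
vine 4: 1736 + 711 = 2447
vine 5: 2447 + 711 = 3158
vine 6: 3158 + 711 = 3869
vine 7: 3869 + 711 = 4580
vine 8: 4580 + 711 = 5291
vine 9: 5291 + 711 = 6002
vine 10: 6002 + 711 = 6713
vine 11: 6713 + 711 = 7424
vine 12: 7424 + 711 = 8135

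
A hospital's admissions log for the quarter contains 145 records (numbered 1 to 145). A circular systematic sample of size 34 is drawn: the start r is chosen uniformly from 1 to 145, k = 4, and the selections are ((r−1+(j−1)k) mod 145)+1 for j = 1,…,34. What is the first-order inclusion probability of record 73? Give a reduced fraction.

34/145

For each position j, as r ranges over 1…145 the j-th selection hits every record exactly once, so record 73 is selected for exactly 34 of the 145 starts.
Inclusion probability = 34/145.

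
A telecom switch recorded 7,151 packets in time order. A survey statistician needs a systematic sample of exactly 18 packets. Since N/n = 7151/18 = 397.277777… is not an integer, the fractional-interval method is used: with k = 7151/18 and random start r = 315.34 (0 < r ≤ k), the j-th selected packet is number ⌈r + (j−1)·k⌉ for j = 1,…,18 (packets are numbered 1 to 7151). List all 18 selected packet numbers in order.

316, 713, 1110, 1508, 1905, 2302, 2700, 3097, 3494, 3891, 4289, 4686, 5083, 5480, 5878, 6275, 6672, 7070

j=1: r + 0k = 315.34 → ⌈·⌉ = 316
j=2: r + 1k = 712.617777… → ⌈·⌉ = 713
j=3: r + 2k = 1109.895555… → ⌈·⌉ = 1110
j=4: r + 3k = 1507.173333… → ⌈·⌉ = 1508
j=5: r + 4k = 1904.451111… → ⌈·⌉ = 1905
j=6: r + 5k = 2301.728888… → ⌈·⌉ = 2302
j=7: r + 6k = 2699.006666… → ⌈·⌉ = 2700
j=8: r + 7k = 3096.284444… → ⌈·⌉ = 3097
j=9: r + 8k = 3493.562222… → ⌈·⌉ = 3494
j=10: r + 9k = 3890.84 → ⌈·⌉ = 3891
j=11: r + 10k = 4288.117777… → ⌈·⌉ = 4289
j=12: r + 11k = 4685.395555… → ⌈·⌉ = 4686
j=13: r + 12k = 5082.673333… → ⌈·⌉ = 5083
j=14: r + 13k = 5479.951111… → ⌈·⌉ = 5480
j=15: r + 14k = 5877.228888… → ⌈·⌉ = 5878
j=16: r + 15k = 6274.506666… → ⌈·⌉ = 6275
j=17: r + 16k = 6671.784444… → ⌈·⌉ = 6672
j=18: r + 17k = 7069.062222… → ⌈·⌉ = 7070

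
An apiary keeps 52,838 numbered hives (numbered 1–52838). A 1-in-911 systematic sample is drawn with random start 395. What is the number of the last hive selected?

52322

k = 911
58th selection = r + (58−1)·k = 395 + 57×911 = 395 + 51927 = 52322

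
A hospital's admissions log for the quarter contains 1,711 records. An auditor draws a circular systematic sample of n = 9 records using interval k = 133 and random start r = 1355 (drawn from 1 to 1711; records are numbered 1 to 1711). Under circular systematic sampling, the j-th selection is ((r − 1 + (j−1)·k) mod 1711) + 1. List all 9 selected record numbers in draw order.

Selection 1: 1355
Selection 2: 1355 + 133 = 1488
Selection 3: 1488 + 133 = 1621
Selection 4: 1621 + 133 = 1754 → 1754 − 1711 = 43
Selection 5: 43 + 133 = 176
Selection 6: 176 + 133 = 309
Selection 7: 309 + 133 = 442
Selection 8: 442 + 133 = 575
Selection 9: 575 + 133 = 708

1355, 1488, 1621, 43, 176, 309, 442, 575, 708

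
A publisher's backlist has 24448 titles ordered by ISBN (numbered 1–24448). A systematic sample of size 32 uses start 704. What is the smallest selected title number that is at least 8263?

k = 24448/32 = 764
Steps past start: ⌈(8263 − 704)/764⌉ = ⌈7559/764⌉ = 10
Selected title: 704 + 10×764 = 8344

8344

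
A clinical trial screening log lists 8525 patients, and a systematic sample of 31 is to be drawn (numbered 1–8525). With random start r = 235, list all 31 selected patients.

235, 510, 785, 1060, 1335, 1610, 1885, 2160, 2435, 2710, 2985, 3260, 3535, 3810, 4085, 4360, 4635, 4910, 5185, 5460, 5735, 6010, 6285, 6560, 6835, 7110, 7385, 7660, 7935, 8210, 8485

k = N/n = 8525/31 = 275
patient 1: 235
patient 2: 235 + 275 = 510
patient 3: 510 + 275 = 785
patient 4: 785 + 275 = 1060
patient 5: 1060 + 275 = 1335
patient 6: 1335 + 275 = 1610
patient 7: 1610 + 275 = 1885
patient 8: 1885 + 275 = 2160
patient 9: 2160 + 275 = 2435
patient 10: 2435 + 275 = 2710
patient 11: 2710 + 275 = 2985
patient 12: 2985 + 275 = 3260
patient 13: 3260 + 275 = 3535
patient 14: 3535 + 275 = 3810
patient 15: 3810 + 275 = 4085
patient 16: 4085 + 275 = 4360
patient 17: 4360 + 275 = 4635
patient 18: 4635 + 275 = 4910
patient 19: 4910 + 275 = 5185
patient 20: 5185 + 275 = 5460
patient 21: 5460 + 275 = 5735
patient 22: 5735 + 275 = 6010
patient 23: 6010 + 275 = 6285
patient 24: 6285 + 275 = 6560
patient 25: 6560 + 275 = 6835
patient 26: 6835 + 275 = 7110
patient 27: 7110 + 275 = 7385
patient 28: 7385 + 275 = 7660
patient 29: 7660 + 275 = 7935
patient 30: 7935 + 275 = 8210
patient 31: 8210 + 275 = 8485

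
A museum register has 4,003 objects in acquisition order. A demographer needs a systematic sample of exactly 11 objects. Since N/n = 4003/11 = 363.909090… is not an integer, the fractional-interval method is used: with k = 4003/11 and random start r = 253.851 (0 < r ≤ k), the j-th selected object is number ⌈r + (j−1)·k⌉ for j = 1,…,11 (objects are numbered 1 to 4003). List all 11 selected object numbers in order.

254, 618, 982, 1346, 1710, 2074, 2438, 2802, 3166, 3530, 3893

j=1: r + 0k = 253.851 → ⌈·⌉ = 254
j=2: r + 1k = 617.760090… → ⌈·⌉ = 618
j=3: r + 2k = 981.669181… → ⌈·⌉ = 982
j=4: r + 3k = 1345.578272… → ⌈·⌉ = 1346
j=5: r + 4k = 1709.487363… → ⌈·⌉ = 1710
j=6: r + 5k = 2073.396454… → ⌈·⌉ = 2074
j=7: r + 6k = 2437.305545… → ⌈·⌉ = 2438
j=8: r + 7k = 2801.214636… → ⌈·⌉ = 2802
j=9: r + 8k = 3165.123727… → ⌈·⌉ = 3166
j=10: r + 9k = 3529.032818… → ⌈·⌉ = 3530
j=11: r + 10k = 3892.941909… → ⌈·⌉ = 3893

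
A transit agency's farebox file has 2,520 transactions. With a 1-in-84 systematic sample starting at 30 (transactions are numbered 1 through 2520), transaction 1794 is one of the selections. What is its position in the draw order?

22

k = 84
position = (1794 − 30)/84 + 1 = 1764/84 + 1 = 21 + 1 = 22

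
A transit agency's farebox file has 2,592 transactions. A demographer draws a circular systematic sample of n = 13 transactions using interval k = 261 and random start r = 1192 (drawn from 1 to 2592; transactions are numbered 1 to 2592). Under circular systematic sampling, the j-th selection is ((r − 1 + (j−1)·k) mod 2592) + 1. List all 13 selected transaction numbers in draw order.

1192, 1453, 1714, 1975, 2236, 2497, 166, 427, 688, 949, 1210, 1471, 1732

Selection 1: 1192
Selection 2: 1192 + 261 = 1453
Selection 3: 1453 + 261 = 1714
Selection 4: 1714 + 261 = 1975
Selection 5: 1975 + 261 = 2236
Selection 6: 2236 + 261 = 2497
Selection 7: 2497 + 261 = 2758 → 2758 − 2592 = 166
Selection 8: 166 + 261 = 427
Selection 9: 427 + 261 = 688
Selection 10: 688 + 261 = 949
Selection 11: 949 + 261 = 1210
Selection 12: 1210 + 261 = 1471
Selection 13: 1471 + 261 = 1732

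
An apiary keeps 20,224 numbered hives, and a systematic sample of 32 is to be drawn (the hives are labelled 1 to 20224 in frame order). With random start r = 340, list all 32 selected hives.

340, 972, 1604, 2236, 2868, 3500, 4132, 4764, 5396, 6028, 6660, 7292, 7924, 8556, 9188, 9820, 10452, 11084, 11716, 12348, 12980, 13612, 14244, 14876, 15508, 16140, 16772, 17404, 18036, 18668, 19300, 19932

k = N/n = 20224/32 = 632
hive 1: 340
hive 2: 340 + 632 = 972
hive 3: 972 + 632 = 1604
hive 4: 1604 + 632 = 2236
hive 5: 2236 + 632 = 2868
hive 6: 2868 + 632 = 3500
hive 7: 3500 + 632 = 4132
hive 8: 4132 + 632 = 4764
hive 9: 4764 + 632 = 5396
hive 10: 5396 + 632 = 6028
hive 11: 6028 + 632 = 6660
hive 12: 6660 + 632 = 7292
hive 13: 7292 + 632 = 7924
hive 14: 7924 + 632 = 8556
hive 15: 8556 + 632 = 9188
hive 16: 9188 + 632 = 9820
hive 17: 9820 + 632 = 10452
hive 18: 10452 + 632 = 11084
hive 19: 11084 + 632 = 11716
hive 20: 11716 + 632 = 12348
hive 21: 12348 + 632 = 12980
hive 22: 12980 + 632 = 13612
hive 23: 13612 + 632 = 14244
hive 24: 14244 + 632 = 14876
hive 25: 14876 + 632 = 15508
hive 26: 15508 + 632 = 16140
hive 27: 16140 + 632 = 16772
hive 28: 16772 + 632 = 17404
hive 29: 17404 + 632 = 18036
hive 30: 18036 + 632 = 18668
hive 31: 18668 + 632 = 19300
hive 32: 19300 + 632 = 19932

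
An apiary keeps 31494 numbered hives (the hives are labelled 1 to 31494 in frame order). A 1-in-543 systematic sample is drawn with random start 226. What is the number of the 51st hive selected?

27376

k = 543
51st selection = r + (51−1)·k = 226 + 50×543 = 226 + 27150 = 27376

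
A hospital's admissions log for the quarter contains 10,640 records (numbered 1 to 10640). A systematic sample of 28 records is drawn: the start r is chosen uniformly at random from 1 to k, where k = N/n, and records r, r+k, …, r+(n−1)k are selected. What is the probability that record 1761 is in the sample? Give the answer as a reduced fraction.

k = 10640/28 = 380.
Record 1761 is selected iff r ≡ 1761 (mod 380); exactly one such r in {1,…,380}.
Inclusion probability = 1/380.

1/380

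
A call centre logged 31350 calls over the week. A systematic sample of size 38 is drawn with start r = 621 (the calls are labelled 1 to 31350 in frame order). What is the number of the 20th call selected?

k = 31350/38 = 825
20th selection = r + (20−1)·k = 621 + 19×825 = 621 + 15675 = 16296

16296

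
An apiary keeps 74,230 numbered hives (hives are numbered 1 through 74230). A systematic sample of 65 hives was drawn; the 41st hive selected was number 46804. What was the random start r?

k = 74230/65 = 1142
r = 46804 − (41−1)×1142 = 46804 − 45680 = 1124

1124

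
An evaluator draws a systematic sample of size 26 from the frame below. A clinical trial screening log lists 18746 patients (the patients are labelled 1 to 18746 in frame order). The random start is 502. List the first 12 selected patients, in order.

k = N/n = 18746/26 = 721
patient 1: 502
patient 2: 502 + 721 = 1223
patient 3: 1223 + 721 = 1944
patient 4: 1944 + 721 = 2665
patient 5: 2665 + 721 = 3386
patient 6: 3386 + 721 = 4107
patient 7: 4107 + 721 = 4828
patient 8: 4828 + 721 = 5549
patient 9: 5549 + 721 = 6270
patient 10: 6270 + 721 = 6991
patient 11: 6991 + 721 = 7712
patient 12: 7712 + 721 = 8433

502, 1223, 1944, 2665, 3386, 4107, 4828, 5549, 6270, 6991, 7712, 8433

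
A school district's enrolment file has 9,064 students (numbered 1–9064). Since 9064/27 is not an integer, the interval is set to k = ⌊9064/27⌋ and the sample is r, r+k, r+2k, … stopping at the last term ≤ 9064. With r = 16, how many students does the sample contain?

28

k = ⌊9064/27⌋ = 335
Achieved size = ⌊(9064 − 16)/335⌋ + 1 = ⌊9048/335⌋ + 1 = 27 + 1 = 28
(last selection: 16 + 27×335 = 9061 ≤ 9064; next would be 9396 > 9064)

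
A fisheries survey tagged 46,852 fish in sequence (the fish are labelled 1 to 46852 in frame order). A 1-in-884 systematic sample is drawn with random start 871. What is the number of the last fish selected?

46839

k = 884
53rd selection = r + (53−1)·k = 871 + 52×884 = 871 + 45968 = 46839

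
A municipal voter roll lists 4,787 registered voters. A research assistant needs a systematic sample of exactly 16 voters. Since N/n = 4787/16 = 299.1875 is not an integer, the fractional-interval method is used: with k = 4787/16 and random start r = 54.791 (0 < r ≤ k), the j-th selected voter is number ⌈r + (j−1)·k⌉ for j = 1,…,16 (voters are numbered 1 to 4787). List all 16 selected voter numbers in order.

55, 354, 654, 953, 1252, 1551, 1850, 2150, 2449, 2748, 3047, 3346, 3646, 3945, 4244, 4543

j=1: r + 0k = 54.791 → ⌈·⌉ = 55
j=2: r + 1k = 353.9785 → ⌈·⌉ = 354
j=3: r + 2k = 653.166 → ⌈·⌉ = 654
j=4: r + 3k = 952.3535 → ⌈·⌉ = 953
j=5: r + 4k = 1251.541 → ⌈·⌉ = 1252
j=6: r + 5k = 1550.7285 → ⌈·⌉ = 1551
j=7: r + 6k = 1849.916 → ⌈·⌉ = 1850
j=8: r + 7k = 2149.1035 → ⌈·⌉ = 2150
j=9: r + 8k = 2448.291 → ⌈·⌉ = 2449
j=10: r + 9k = 2747.4785 → ⌈·⌉ = 2748
j=11: r + 10k = 3046.666 → ⌈·⌉ = 3047
j=12: r + 11k = 3345.8535 → ⌈·⌉ = 3346
j=13: r + 12k = 3645.041 → ⌈·⌉ = 3646
j=14: r + 13k = 3944.2285 → ⌈·⌉ = 3945
j=15: r + 14k = 4243.416 → ⌈·⌉ = 4244
j=16: r + 15k = 4542.6035 → ⌈·⌉ = 4543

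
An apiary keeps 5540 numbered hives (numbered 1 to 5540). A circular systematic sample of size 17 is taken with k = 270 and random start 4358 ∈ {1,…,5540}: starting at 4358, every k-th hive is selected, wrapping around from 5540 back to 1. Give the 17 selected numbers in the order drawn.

4358, 4628, 4898, 5168, 5438, 168, 438, 708, 978, 1248, 1518, 1788, 2058, 2328, 2598, 2868, 3138

Selection 1: 4358
Selection 2: 4358 + 270 = 4628
Selection 3: 4628 + 270 = 4898
Selection 4: 4898 + 270 = 5168
Selection 5: 5168 + 270 = 5438
Selection 6: 5438 + 270 = 5708 → 5708 − 5540 = 168
Selection 7: 168 + 270 = 438
Selection 8: 438 + 270 = 708
Selection 9: 708 + 270 = 978
Selection 10: 978 + 270 = 1248
Selection 11: 1248 + 270 = 1518
Selection 12: 1518 + 270 = 1788
Selection 13: 1788 + 270 = 2058
Selection 14: 2058 + 270 = 2328
Selection 15: 2328 + 270 = 2598
Selection 16: 2598 + 270 = 2868
Selection 17: 2868 + 270 = 3138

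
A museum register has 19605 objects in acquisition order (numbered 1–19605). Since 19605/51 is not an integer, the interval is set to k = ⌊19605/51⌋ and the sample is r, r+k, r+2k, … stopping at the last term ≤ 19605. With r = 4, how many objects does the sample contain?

k = ⌊19605/51⌋ = 384
Achieved size = ⌊(19605 − 4)/384⌋ + 1 = ⌊19601/384⌋ + 1 = 51 + 1 = 52
(last selection: 4 + 51×384 = 19588 ≤ 19605; next would be 19972 > 19605)

52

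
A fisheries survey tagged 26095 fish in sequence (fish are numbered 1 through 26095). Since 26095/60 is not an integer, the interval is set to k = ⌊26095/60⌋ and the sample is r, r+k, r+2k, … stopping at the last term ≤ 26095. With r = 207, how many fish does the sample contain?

60

k = ⌊26095/60⌋ = 434
Achieved size = ⌊(26095 − 207)/434⌋ + 1 = ⌊25888/434⌋ + 1 = 59 + 1 = 60
(last selection: 207 + 59×434 = 25813 ≤ 26095; next would be 26247 > 26095)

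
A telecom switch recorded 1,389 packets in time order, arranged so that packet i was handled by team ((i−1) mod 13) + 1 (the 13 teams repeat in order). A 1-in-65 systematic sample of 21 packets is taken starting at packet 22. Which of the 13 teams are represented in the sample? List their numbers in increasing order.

9

Consecutive selections differ by k = 65, so their team numbers differ by 65 mod 13 = 0.
gcd(65, 13) = 13, so the sample visits 13/13 = 1 distinct residues mod 13.
Start 22 is team 9; the teams hit are 9.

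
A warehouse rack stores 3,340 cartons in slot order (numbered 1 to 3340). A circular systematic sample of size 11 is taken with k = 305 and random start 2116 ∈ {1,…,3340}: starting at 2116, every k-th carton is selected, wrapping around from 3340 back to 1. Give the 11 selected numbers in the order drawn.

Selection 1: 2116
Selection 2: 2116 + 305 = 2421
Selection 3: 2421 + 305 = 2726
Selection 4: 2726 + 305 = 3031
Selection 5: 3031 + 305 = 3336
Selection 6: 3336 + 305 = 3641 → 3641 − 3340 = 301
Selection 7: 301 + 305 = 606
Selection 8: 606 + 305 = 911
Selection 9: 911 + 305 = 1216
Selection 10: 1216 + 305 = 1521
Selection 11: 1521 + 305 = 1826

2116, 2421, 2726, 3031, 3336, 301, 606, 911, 1216, 1521, 1826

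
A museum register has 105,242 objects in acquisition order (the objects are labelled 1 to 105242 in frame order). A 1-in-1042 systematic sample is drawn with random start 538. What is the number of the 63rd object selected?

65142

k = 1042
63rd selection = r + (63−1)·k = 538 + 62×1042 = 538 + 64604 = 65142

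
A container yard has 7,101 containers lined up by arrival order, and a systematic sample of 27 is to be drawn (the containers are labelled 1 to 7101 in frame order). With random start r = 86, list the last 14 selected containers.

3505, 3768, 4031, 4294, 4557, 4820, 5083, 5346, 5609, 5872, 6135, 6398, 6661, 6924

k = N/n = 7101/27 = 263
14th selection = 86 + 13×263 = 3505
15th: 3505 + 263 = 3768
16th: 3768 + 263 = 4031
17th: 4031 + 263 = 4294
18th: 4294 + 263 = 4557
19th: 4557 + 263 = 4820
20th: 4820 + 263 = 5083
21st: 5083 + 263 = 5346
22nd: 5346 + 263 = 5609
23rd: 5609 + 263 = 5872
24th: 5872 + 263 = 6135
25th: 6135 + 263 = 6398
26th: 6398 + 263 = 6661
27th: 6661 + 263 = 6924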